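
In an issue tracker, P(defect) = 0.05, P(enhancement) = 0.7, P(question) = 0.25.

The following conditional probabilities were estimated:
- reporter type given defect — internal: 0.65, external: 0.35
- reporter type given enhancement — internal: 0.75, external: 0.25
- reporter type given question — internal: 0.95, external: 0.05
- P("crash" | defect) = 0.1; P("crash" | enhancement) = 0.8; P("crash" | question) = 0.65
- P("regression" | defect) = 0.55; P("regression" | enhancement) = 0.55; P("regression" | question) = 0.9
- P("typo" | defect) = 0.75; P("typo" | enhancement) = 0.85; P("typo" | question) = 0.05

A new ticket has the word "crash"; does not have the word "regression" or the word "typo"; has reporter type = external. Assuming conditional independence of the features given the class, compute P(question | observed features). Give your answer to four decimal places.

0.0741

defect: 0.05 × 0.35 × 0.1 × (1−0.55) × (1−0.75) = 0.000196875
enhancement: 0.7 × 0.25 × 0.8 × (1−0.55) × (1−0.85) = 0.00945
question: 0.25 × 0.05 × 0.65 × (1−0.9) × (1−0.05) = 0.000771875
P(question | x) = 0.000771875 / 0.01041875 ≈ 0.0741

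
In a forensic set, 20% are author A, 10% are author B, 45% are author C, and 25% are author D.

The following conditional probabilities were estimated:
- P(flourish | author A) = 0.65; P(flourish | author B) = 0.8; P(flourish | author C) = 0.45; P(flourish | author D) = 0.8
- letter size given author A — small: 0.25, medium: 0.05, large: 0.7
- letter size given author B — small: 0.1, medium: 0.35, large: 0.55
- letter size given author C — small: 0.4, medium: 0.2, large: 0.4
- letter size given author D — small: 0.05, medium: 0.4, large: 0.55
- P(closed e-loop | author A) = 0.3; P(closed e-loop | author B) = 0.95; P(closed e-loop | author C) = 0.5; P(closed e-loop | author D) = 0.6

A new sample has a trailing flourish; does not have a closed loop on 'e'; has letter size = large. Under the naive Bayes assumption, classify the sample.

author A

author A: 0.2 × 0.65 × 0.7 × (1−0.3) = 0.0637
author B: 0.1 × 0.8 × 0.55 × (1−0.95) = 0.0022
author C: 0.45 × 0.45 × 0.4 × (1−0.5) = 0.0405
author D: 0.25 × 0.8 × 0.55 × (1−0.6) = 0.044
Highest score → author A.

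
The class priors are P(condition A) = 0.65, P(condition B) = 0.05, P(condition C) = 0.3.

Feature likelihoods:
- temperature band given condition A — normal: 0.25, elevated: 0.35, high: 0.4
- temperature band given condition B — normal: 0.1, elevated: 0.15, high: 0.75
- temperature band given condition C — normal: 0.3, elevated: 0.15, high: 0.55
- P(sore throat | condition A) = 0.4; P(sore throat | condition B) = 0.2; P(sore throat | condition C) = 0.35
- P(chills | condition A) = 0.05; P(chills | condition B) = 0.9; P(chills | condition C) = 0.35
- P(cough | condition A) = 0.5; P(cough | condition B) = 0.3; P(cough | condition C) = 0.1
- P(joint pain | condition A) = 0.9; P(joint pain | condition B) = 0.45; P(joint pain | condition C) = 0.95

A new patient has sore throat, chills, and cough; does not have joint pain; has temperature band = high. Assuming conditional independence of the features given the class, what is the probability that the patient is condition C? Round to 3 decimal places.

0.069

condition A: 0.65 × 0.4 × 0.4 × 0.05 × 0.5 × (1−0.9) = 0.00026
condition B: 0.05 × 0.75 × 0.2 × 0.9 × 0.3 × (1−0.45) = 0.00111375
condition C: 0.3 × 0.55 × 0.35 × 0.35 × 0.1 × (1−0.95) = 0.0001010625
P(condition C | x) = 0.0001010625 / 0.0014748125 ≈ 0.069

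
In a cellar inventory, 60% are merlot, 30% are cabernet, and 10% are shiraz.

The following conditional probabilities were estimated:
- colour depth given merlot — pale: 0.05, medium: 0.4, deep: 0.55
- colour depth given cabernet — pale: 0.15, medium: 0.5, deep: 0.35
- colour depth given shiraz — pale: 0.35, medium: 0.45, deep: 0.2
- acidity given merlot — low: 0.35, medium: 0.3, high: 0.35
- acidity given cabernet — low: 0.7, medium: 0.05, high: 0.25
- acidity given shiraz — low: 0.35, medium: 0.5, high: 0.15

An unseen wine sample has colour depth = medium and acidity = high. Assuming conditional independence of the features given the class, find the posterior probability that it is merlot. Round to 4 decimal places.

merlot: 0.6 × 0.4 × 0.35 = 0.084
cabernet: 0.3 × 0.5 × 0.25 = 0.0375
shiraz: 0.1 × 0.45 × 0.15 = 0.00675
P(merlot | x) = 0.084 / 0.12825 ≈ 0.6550

0.6550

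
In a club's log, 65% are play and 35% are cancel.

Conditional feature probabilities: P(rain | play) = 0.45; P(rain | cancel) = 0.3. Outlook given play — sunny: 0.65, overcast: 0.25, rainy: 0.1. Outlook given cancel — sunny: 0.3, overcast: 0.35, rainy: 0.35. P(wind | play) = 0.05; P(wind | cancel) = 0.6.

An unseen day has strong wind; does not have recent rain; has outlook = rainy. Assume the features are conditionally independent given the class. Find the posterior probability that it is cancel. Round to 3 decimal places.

play: 0.65 × (1−0.45) × 0.1 × 0.05 = 0.0017875
cancel: 0.35 × (1−0.3) × 0.35 × 0.6 = 0.05145
P(cancel | x) = 0.05145 / 0.0532375 ≈ 0.966

0.966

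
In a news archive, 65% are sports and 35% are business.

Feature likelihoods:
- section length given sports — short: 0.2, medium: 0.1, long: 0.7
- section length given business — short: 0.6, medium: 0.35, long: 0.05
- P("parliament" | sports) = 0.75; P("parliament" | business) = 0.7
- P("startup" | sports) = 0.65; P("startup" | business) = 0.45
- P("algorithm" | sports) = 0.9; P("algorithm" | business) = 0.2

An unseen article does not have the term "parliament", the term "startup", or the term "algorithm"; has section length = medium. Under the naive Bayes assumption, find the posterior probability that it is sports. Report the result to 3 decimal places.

sports: 0.65 × 0.1 × (1−0.75) × (1−0.65) × (1−0.9) = 0.00056875
business: 0.35 × 0.35 × (1−0.7) × (1−0.45) × (1−0.2) = 0.01617
P(sports | x) = 0.00056875 / 0.01673875 ≈ 0.034

0.034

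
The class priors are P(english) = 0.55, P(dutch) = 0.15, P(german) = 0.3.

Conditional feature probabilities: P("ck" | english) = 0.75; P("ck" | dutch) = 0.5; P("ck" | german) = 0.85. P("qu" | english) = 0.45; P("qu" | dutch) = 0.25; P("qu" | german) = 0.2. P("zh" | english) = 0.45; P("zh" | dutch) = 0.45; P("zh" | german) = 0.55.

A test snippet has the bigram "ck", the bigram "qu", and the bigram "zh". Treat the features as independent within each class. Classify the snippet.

english: 0.55 × 0.75 × 0.45 × 0.45 = 0.08353125
dutch: 0.15 × 0.5 × 0.25 × 0.45 = 0.0084375
german: 0.3 × 0.85 × 0.2 × 0.55 = 0.02805
Highest score → english.

english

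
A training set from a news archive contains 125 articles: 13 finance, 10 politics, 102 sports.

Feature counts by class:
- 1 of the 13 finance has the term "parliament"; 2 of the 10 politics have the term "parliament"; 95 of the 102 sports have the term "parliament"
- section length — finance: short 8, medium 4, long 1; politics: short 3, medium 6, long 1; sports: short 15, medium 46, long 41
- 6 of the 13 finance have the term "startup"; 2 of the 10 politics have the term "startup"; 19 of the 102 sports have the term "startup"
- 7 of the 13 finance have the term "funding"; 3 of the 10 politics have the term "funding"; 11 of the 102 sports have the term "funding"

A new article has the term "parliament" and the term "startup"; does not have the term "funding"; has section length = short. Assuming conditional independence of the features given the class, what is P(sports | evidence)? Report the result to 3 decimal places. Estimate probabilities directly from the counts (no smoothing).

finance: (13/125) × (1/13) × (8/13) × (6/13) × (6/13) ≈ 0.0010487
politics: (10/125) × (2/10) × (3/10) × (2/10) × (7/10) = 0.000672
sports: (102/125) × (95/102) × (15/102) × (19/102) × (91/102) ≈ 0.0185737
P(sports | x) = 0.0185737 / 0.0202944 ≈ 0.915

0.915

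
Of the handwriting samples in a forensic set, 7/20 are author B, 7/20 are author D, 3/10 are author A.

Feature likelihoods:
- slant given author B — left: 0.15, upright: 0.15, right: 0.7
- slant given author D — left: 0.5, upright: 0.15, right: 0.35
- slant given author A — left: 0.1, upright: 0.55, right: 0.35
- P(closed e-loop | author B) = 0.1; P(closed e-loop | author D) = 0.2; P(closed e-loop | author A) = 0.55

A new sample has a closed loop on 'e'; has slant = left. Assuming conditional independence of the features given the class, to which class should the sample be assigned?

author B: 0.35 × 0.15 × 0.1 = 0.00525
author D: 0.35 × 0.5 × 0.2 = 0.035
author A: 0.3 × 0.1 × 0.55 = 0.0165
Highest score → author D.

author D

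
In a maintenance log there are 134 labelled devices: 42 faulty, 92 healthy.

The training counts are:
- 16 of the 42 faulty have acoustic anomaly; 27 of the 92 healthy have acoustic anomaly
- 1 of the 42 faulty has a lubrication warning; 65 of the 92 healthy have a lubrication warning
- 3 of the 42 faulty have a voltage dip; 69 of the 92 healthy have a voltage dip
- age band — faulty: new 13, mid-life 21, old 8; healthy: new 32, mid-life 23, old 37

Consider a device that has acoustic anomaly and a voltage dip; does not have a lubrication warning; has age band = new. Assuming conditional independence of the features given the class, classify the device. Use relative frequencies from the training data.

healthy

faulty: (42/134) × (16/42) × (41/42) × (3/42) × (13/42) ≈ 0.00257701
healthy: (92/134) × (27/92) × (27/92) × (69/92) × (32/92) ≈ 0.0154262
Highest score → healthy.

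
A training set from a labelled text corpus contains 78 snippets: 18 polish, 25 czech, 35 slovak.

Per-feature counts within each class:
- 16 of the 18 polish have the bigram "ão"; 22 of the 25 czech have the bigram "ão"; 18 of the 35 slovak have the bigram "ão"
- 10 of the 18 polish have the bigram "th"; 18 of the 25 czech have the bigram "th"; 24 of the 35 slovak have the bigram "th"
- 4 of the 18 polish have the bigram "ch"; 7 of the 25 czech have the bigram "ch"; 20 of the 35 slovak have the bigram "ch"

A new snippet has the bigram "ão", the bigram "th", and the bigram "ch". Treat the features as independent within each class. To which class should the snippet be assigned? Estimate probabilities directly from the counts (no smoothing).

slovak

polish: (18/78) × (16/18) × (10/18) × (4/18) ≈ 0.0253245
czech: (25/78) × (22/25) × (18/25) × (7/25) ≈ 0.0568615
slovak: (35/78) × (18/35) × (24/35) × (20/35) ≈ 0.0904239
Highest score → slovak.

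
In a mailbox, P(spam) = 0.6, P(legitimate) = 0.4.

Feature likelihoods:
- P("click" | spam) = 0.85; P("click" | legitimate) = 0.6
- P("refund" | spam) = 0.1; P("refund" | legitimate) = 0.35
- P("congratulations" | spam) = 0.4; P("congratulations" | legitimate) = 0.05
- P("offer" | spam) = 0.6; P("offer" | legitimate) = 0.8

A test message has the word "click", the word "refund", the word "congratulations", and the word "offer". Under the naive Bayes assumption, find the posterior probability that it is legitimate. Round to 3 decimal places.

0.215

spam: 0.6 × 0.85 × 0.1 × 0.4 × 0.6 = 0.01224
legitimate: 0.4 × 0.6 × 0.35 × 0.05 × 0.8 = 0.00336
P(legitimate | x) = 0.00336 / 0.0156 ≈ 0.215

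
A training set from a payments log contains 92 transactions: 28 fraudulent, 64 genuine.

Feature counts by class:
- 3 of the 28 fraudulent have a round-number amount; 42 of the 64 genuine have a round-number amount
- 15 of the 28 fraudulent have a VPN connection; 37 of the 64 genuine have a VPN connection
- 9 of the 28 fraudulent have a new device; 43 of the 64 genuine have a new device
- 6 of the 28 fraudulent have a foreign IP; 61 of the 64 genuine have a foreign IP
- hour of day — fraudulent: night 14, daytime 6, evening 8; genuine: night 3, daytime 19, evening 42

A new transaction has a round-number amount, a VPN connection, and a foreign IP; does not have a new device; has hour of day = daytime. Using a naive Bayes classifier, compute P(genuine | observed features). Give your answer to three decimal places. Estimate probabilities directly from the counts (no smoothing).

0.978

fraudulent: (28/92) × (3/28) × (15/28) × (19/28) × (6/28) × (6/28) ≈ 0.000544313
genuine: (64/92) × (42/64) × (37/64) × (21/64) × (61/64) × (19/64) ≈ 0.0245045
P(genuine | x) = 0.0245045 / 0.025048813 ≈ 0.978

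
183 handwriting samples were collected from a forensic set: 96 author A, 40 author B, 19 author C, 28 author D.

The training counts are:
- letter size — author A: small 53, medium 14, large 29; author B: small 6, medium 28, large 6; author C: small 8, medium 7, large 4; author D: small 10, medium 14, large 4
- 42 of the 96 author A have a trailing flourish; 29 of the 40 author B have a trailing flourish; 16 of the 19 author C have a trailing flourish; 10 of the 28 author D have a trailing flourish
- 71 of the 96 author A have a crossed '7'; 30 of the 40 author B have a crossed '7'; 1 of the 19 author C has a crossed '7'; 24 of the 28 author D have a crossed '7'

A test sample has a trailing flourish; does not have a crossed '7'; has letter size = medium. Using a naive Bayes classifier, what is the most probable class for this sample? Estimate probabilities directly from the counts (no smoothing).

author A: (96/183) × (14/96) × (42/96) × (25/96) ≈ 0.00871613
author B: (40/183) × (28/40) × (29/40) × (10/40) ≈ 0.0277322
author C: (19/183) × (7/19) × (16/19) × (18/19) ≈ 0.0305163
author D: (28/183) × (14/28) × (10/28) × (4/28) ≈ 0.0039032
Highest score → author C.

author C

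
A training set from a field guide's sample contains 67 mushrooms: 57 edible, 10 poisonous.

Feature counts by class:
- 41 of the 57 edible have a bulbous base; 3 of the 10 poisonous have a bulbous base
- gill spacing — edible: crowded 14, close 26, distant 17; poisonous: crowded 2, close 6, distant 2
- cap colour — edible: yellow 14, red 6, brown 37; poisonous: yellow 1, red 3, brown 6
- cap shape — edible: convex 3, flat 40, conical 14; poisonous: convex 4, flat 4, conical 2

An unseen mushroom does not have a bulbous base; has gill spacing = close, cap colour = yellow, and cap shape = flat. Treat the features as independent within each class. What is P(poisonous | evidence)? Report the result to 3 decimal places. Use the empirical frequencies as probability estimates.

edible: (57/67) × (16/57) × (26/57) × (14/57) × (40/57) ≈ 0.0187751
poisonous: (10/67) × (7/10) × (6/10) × (1/10) × (4/10) ≈ 0.00250746
P(poisonous | x) = 0.00250746 / 0.02128256 ≈ 0.118

0.118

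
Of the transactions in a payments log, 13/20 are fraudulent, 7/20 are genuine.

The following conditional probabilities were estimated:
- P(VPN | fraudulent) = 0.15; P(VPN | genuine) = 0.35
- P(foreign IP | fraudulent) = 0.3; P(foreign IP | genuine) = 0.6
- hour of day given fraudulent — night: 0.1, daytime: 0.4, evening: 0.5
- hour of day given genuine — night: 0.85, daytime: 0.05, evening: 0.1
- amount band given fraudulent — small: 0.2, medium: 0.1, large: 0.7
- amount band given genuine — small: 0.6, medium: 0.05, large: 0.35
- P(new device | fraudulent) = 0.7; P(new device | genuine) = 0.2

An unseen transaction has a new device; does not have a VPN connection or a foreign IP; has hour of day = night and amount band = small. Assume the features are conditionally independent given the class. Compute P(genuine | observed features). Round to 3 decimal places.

fraudulent: 0.65 × (1−0.15) × (1−0.3) × 0.1 × 0.2 × 0.7 = 0.0054145
genuine: 0.35 × (1−0.35) × (1−0.6) × 0.85 × 0.6 × 0.2 = 0.009282
P(genuine | x) = 0.009282 / 0.0146965 ≈ 0.632

0.632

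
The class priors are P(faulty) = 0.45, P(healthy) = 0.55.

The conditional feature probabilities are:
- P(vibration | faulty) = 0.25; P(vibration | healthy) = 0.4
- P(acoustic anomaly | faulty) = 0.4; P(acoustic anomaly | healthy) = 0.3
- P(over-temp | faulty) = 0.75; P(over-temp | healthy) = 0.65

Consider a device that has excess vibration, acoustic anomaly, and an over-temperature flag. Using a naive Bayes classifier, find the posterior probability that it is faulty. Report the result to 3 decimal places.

0.440

faulty: 0.45 × 0.25 × 0.4 × 0.75 = 0.03375
healthy: 0.55 × 0.4 × 0.3 × 0.65 = 0.0429
P(faulty | x) = 0.03375 / 0.07665 ≈ 0.440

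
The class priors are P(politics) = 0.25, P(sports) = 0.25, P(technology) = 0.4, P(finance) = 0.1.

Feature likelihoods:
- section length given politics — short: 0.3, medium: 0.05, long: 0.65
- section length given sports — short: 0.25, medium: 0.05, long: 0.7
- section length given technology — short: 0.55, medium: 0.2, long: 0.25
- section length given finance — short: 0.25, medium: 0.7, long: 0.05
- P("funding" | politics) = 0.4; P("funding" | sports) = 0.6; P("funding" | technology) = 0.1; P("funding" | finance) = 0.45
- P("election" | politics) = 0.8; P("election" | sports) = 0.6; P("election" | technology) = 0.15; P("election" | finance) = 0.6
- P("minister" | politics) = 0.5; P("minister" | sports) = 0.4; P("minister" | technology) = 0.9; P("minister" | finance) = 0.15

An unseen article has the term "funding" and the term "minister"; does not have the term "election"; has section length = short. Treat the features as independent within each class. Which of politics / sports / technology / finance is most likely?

politics: 0.25 × 0.3 × 0.4 × (1−0.8) × 0.5 = 0.003
sports: 0.25 × 0.25 × 0.6 × (1−0.6) × 0.4 = 0.006
technology: 0.4 × 0.55 × 0.1 × (1−0.15) × 0.9 = 0.01683
finance: 0.1 × 0.25 × 0.45 × (1−0.6) × 0.15 = 0.000675
Highest score → technology.

technology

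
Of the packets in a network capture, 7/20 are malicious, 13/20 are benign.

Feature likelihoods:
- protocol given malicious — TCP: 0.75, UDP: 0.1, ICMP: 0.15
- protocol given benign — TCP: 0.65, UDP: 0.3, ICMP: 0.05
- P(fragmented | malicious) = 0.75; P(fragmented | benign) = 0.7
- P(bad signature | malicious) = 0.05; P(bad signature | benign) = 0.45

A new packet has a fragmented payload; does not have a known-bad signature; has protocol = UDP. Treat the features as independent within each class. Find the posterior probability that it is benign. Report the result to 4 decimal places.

malicious: 0.35 × 0.1 × 0.75 × (1−0.05) = 0.0249375
benign: 0.65 × 0.3 × 0.7 × (1−0.45) = 0.075075
P(benign | x) = 0.075075 / 0.1000125 ≈ 0.7507

0.7507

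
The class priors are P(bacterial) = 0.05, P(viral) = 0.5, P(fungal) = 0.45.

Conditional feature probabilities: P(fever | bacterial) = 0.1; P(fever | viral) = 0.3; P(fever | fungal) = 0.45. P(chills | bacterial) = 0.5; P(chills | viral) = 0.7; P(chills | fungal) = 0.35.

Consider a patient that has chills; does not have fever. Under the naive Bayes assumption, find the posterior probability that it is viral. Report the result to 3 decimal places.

0.692

bacterial: 0.05 × (1−0.1) × 0.5 = 0.0225
viral: 0.5 × (1−0.3) × 0.7 = 0.245
fungal: 0.45 × (1−0.45) × 0.35 = 0.086625
P(viral | x) = 0.245 / 0.354125 ≈ 0.692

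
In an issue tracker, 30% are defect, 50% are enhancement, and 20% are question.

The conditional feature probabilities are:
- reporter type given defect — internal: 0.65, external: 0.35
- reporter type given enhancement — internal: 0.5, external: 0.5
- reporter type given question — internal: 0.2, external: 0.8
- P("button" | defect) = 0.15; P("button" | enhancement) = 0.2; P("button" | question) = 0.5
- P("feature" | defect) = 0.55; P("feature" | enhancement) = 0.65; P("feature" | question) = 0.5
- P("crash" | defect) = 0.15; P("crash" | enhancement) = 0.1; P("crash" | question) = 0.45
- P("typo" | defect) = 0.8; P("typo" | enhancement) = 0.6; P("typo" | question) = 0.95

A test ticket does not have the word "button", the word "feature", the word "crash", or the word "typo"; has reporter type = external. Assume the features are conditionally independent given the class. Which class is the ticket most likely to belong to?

defect: 0.3 × 0.35 × (1−0.15) × (1−0.55) × (1−0.15) × (1−0.8) = 0.006827625
enhancement: 0.5 × 0.5 × (1−0.2) × (1−0.65) × (1−0.1) × (1−0.6) = 0.0252
question: 0.2 × 0.8 × (1−0.5) × (1−0.5) × (1−0.45) × (1−0.95) = 0.0011
Highest score → enhancement.

enhancement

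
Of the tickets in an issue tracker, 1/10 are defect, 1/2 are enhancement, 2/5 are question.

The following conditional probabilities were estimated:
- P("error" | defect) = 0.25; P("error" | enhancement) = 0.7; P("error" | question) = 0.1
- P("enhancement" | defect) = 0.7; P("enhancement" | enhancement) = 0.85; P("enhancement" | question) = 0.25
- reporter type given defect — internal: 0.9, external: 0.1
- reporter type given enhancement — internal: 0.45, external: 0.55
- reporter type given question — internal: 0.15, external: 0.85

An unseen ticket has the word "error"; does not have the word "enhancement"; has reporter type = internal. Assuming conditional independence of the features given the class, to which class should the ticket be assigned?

enhancement

defect: 0.1 × 0.25 × (1−0.7) × 0.9 = 0.00675
enhancement: 0.5 × 0.7 × (1−0.85) × 0.45 = 0.023625
question: 0.4 × 0.1 × (1−0.25) × 0.15 = 0.0045
Highest score → enhancement.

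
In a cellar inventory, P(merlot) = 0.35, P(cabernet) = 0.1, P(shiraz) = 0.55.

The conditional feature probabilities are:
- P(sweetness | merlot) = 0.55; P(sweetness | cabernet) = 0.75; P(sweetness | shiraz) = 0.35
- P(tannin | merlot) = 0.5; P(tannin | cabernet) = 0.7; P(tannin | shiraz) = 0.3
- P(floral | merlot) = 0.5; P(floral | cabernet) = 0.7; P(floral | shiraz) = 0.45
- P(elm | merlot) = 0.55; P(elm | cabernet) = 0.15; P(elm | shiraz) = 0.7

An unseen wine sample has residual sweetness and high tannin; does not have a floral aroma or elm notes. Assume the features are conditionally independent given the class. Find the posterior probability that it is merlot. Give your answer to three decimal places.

merlot: 0.35 × 0.55 × 0.5 × (1−0.5) × (1−0.55) = 0.02165625
cabernet: 0.1 × 0.75 × 0.7 × (1−0.7) × (1−0.15) = 0.0133875
shiraz: 0.55 × 0.35 × 0.3 × (1−0.45) × (1−0.7) = 0.00952875
P(merlot | x) = 0.02165625 / 0.0445725 ≈ 0.486

0.486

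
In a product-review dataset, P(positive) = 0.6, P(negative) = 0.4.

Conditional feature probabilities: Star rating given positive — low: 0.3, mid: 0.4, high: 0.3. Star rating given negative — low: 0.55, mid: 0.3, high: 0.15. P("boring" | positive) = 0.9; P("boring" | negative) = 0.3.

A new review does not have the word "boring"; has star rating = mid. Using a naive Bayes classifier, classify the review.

positive: 0.6 × 0.4 × (1−0.9) = 0.024
negative: 0.4 × 0.3 × (1−0.3) = 0.084
Highest score → negative.

negative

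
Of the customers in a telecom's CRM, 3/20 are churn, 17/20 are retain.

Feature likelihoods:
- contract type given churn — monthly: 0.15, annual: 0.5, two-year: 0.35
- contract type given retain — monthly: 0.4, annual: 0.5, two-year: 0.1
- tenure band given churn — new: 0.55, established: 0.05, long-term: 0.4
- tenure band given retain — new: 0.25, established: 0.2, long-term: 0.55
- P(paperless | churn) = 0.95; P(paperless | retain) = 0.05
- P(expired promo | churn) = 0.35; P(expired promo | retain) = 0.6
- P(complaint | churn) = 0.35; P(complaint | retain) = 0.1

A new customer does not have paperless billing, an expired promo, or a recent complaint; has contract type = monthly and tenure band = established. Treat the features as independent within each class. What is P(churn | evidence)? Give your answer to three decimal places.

0.001

churn: 0.15 × 0.15 × 0.05 × (1−0.95) × (1−0.35) × (1−0.35) = 0.000023765625
retain: 0.85 × 0.4 × 0.2 × (1−0.05) × (1−0.6) × (1−0.1) = 0.023256
P(churn | x) = 0.000023765625 / 0.023279765625 ≈ 0.001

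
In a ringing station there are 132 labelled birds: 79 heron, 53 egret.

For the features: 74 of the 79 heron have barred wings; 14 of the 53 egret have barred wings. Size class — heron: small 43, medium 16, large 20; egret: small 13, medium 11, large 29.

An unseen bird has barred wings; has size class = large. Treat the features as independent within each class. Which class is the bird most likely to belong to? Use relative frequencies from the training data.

heron

heron: (79/132) × (74/79) × (20/79) ≈ 0.141926
egret: (53/132) × (14/53) × (29/53) ≈ 0.0580332
Highest score → heron.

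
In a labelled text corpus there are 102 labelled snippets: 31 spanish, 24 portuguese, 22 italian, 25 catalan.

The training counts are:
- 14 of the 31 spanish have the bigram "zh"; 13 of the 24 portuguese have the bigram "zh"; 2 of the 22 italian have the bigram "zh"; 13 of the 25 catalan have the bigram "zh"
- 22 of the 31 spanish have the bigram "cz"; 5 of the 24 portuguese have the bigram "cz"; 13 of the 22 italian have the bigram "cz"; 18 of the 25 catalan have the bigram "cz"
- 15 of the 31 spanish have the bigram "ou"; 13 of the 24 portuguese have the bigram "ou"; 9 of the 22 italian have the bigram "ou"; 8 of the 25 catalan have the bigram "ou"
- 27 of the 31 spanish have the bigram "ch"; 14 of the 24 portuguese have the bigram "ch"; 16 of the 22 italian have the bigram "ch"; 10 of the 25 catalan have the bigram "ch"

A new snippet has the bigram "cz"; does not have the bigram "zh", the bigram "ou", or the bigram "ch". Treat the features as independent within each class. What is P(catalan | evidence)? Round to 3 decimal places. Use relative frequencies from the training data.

0.528

spanish: (31/102) × (17/31) × (22/31) × (16/31) × (4/31) ≈ 0.0078771
portuguese: (24/102) × (11/24) × (5/24) × (11/24) × (10/24) ≈ 0.00429063
italian: (22/102) × (20/22) × (13/22) × (13/22) × (6/22) ≈ 0.0186724
catalan: (25/102) × (12/25) × (18/25) × (17/25) × (15/25) = 0.03456
P(catalan | x) = 0.03456 / 0.06540013 ≈ 0.528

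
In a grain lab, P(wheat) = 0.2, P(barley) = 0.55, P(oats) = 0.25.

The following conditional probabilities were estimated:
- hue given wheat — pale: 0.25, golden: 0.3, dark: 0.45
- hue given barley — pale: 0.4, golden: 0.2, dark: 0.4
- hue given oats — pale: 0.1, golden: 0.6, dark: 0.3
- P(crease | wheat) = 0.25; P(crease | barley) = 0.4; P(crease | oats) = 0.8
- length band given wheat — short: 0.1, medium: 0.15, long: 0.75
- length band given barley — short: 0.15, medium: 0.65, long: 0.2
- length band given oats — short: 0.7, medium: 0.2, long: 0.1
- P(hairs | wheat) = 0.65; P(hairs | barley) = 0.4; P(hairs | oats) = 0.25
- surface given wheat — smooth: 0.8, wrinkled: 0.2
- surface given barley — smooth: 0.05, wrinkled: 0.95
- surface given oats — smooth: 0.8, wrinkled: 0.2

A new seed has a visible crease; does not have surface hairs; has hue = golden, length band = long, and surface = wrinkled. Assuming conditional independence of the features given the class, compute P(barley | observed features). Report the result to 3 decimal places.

wheat: 0.2 × 0.3 × 0.25 × 0.75 × (1−0.65) × 0.2 = 0.0007875
barley: 0.55 × 0.2 × 0.4 × 0.2 × (1−0.4) × 0.95 = 0.005016
oats: 0.25 × 0.6 × 0.8 × 0.1 × (1−0.25) × 0.2 = 0.0018
P(barley | x) = 0.005016 / 0.0076035 ≈ 0.660

0.660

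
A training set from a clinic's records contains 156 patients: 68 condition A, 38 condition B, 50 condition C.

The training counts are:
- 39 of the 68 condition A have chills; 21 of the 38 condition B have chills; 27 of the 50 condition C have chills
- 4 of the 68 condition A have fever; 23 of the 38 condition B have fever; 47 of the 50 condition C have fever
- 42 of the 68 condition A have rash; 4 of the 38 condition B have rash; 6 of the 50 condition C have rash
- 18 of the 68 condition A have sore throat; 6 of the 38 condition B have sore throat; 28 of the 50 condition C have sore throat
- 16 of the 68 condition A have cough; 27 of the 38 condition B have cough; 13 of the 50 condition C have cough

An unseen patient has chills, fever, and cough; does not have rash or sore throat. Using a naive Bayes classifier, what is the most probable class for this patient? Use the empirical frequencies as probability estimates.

condition A: (68/156) × (39/68) × (4/68) × (26/68) × (50/68) × (16/68) ≈ 0.000972809
condition B: (38/156) × (21/38) × (23/38) × (34/38) × (32/38) × (27/38) ≈ 0.0436195
condition C: (50/156) × (27/50) × (47/50) × (44/50) × (22/50) × (13/50) = 0.01637856
Highest score → condition B.

condition B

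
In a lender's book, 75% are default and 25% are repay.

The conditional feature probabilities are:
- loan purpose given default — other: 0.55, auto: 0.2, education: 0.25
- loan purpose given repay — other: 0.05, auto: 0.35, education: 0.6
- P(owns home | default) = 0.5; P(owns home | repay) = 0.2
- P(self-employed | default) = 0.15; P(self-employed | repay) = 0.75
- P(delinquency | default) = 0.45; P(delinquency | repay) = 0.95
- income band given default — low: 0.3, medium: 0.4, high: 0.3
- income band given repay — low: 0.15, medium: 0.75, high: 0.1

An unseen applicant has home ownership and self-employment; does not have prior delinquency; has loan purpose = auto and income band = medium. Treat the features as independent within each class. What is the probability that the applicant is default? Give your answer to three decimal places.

default: 0.75 × 0.2 × 0.5 × 0.15 × (1−0.45) × 0.4 = 0.002475
repay: 0.25 × 0.35 × 0.2 × 0.75 × (1−0.95) × 0.75 = 0.0004921875
P(default | x) = 0.002475 / 0.0029671875 ≈ 0.834

0.834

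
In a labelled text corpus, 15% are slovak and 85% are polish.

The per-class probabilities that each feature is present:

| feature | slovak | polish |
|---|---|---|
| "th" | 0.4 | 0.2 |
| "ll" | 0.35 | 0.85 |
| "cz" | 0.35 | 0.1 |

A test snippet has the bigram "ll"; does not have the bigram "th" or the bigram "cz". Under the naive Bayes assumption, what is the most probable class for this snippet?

polish

slovak: 0.15 × (1−0.4) × 0.35 × (1−0.35) = 0.020475
polish: 0.85 × (1−0.2) × 0.85 × (1−0.1) = 0.5202
Highest score → polish.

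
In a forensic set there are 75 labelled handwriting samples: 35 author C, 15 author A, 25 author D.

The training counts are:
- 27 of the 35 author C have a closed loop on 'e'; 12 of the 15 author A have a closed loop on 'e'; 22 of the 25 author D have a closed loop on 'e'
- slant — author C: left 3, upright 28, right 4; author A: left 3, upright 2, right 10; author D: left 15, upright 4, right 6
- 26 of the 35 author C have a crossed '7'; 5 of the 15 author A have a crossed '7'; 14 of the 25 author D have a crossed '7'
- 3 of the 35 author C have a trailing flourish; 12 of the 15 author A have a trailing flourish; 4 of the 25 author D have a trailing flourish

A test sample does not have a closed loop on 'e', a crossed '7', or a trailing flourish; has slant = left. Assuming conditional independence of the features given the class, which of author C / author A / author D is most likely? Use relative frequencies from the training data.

author C: (35/75) × (8/35) × (3/35) × (9/35) × (32/35) ≈ 0.0021495
author A: (15/75) × (3/15) × (3/15) × (10/15) × (3/15) ≈ 0.00106667
author D: (25/75) × (3/25) × (15/25) × (11/25) × (21/25) = 0.0088704
Highest score → author D.

author D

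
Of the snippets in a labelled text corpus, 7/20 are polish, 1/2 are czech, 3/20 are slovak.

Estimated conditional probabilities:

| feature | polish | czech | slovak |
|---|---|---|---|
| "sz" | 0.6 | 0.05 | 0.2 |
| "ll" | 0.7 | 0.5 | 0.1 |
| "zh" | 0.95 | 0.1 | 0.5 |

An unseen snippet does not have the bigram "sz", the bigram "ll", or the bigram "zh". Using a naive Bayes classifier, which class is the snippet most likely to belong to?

polish: 0.35 × (1−0.6) × (1−0.7) × (1−0.95) = 0.0021
czech: 0.5 × (1−0.05) × (1−0.5) × (1−0.1) = 0.21375
slovak: 0.15 × (1−0.2) × (1−0.1) × (1−0.5) = 0.054
Highest score → czech.

czech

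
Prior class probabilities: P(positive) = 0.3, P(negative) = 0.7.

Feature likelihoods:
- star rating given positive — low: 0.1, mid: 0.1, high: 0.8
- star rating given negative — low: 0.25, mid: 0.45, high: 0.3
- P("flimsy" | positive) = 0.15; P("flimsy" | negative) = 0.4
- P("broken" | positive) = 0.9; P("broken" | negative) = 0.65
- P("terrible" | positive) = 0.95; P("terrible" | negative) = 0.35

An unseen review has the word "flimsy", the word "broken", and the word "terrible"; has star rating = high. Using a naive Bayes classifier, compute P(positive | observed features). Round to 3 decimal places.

0.617

positive: 0.3 × 0.8 × 0.15 × 0.9 × 0.95 = 0.03078
negative: 0.7 × 0.3 × 0.4 × 0.65 × 0.35 = 0.01911
P(positive | x) = 0.03078 / 0.04989 ≈ 0.617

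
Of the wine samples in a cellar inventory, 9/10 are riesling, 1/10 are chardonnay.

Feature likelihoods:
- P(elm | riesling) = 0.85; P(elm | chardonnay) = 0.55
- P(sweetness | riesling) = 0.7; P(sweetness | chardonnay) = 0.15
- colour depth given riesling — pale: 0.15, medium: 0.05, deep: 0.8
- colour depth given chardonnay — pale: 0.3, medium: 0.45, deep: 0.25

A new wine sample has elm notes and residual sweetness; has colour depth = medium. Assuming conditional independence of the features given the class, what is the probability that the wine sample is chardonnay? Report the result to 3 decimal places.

riesling: 0.9 × 0.85 × 0.7 × 0.05 = 0.026775
chardonnay: 0.1 × 0.55 × 0.15 × 0.45 = 0.0037125
P(chardonnay | x) = 0.0037125 / 0.0304875 ≈ 0.122

0.122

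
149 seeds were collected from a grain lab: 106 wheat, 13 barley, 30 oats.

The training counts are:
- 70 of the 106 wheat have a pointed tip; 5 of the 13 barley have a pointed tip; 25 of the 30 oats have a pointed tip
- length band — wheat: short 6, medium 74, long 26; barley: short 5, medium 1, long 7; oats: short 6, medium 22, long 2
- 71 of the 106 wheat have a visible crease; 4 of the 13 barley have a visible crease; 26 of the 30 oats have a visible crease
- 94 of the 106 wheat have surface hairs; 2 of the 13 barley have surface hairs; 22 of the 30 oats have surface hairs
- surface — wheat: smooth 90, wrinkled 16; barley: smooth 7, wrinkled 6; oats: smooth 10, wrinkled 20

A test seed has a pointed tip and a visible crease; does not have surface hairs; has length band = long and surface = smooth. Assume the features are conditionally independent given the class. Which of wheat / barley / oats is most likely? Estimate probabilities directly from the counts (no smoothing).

wheat

wheat: (106/149) × (70/106) × (26/106) × (71/106) × (12/106) × (90/106) ≈ 0.00741897
barley: (13/149) × (5/13) × (7/13) × (4/13) × (11/13) × (7/13) ≈ 0.00253314
oats: (30/149) × (25/30) × (2/30) × (26/30) × (8/30) × (10/30) ≈ 0.000861712
Highest score → wheat.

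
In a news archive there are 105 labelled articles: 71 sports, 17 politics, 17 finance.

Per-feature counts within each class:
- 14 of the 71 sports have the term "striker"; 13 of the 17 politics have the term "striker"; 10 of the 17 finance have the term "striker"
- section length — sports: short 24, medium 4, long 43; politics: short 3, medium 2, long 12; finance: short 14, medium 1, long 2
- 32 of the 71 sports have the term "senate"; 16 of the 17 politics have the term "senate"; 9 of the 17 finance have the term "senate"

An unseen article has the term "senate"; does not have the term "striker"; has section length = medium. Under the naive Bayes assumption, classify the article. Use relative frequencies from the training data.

sports

sports: (71/105) × (57/71) × (4/71) × (32/71) ≈ 0.0137841
politics: (17/105) × (4/17) × (2/17) × (16/17) ≈ 0.00421816
finance: (17/105) × (7/17) × (1/17) × (9/17) ≈ 0.00207612
Highest score → sports.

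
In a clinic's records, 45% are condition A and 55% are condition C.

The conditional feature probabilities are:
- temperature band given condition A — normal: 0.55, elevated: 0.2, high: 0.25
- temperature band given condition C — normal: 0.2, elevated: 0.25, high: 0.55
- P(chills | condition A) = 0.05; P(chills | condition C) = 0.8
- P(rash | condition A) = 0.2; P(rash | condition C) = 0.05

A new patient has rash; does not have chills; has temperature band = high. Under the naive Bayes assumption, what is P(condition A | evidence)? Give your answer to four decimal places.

condition A: 0.45 × 0.25 × (1−0.05) × 0.2 = 0.021375
condition C: 0.55 × 0.55 × (1−0.8) × 0.05 = 0.003025
P(condition A | x) = 0.021375 / 0.0244 ≈ 0.8760

0.8760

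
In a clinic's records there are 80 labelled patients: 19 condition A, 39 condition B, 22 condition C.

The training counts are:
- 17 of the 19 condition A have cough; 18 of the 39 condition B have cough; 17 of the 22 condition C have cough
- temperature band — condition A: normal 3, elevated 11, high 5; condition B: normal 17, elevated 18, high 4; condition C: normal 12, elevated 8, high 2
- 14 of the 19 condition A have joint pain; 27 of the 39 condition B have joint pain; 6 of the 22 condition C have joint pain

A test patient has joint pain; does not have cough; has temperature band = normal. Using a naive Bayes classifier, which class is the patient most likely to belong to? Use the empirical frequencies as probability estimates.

condition B

condition A: (19/80) × (2/19) × (3/19) × (14/19) ≈ 0.00290859
condition B: (39/80) × (21/39) × (17/39) × (27/39) ≈ 0.079216
condition C: (22/80) × (5/22) × (12/22) × (6/22) ≈ 0.00929752
Highest score → condition B.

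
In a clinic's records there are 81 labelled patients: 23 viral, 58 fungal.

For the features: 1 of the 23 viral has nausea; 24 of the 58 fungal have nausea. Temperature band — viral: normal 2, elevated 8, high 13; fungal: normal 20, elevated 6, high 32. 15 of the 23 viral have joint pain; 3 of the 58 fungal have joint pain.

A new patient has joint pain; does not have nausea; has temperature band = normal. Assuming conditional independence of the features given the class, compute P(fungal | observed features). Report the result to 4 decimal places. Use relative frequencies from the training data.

viral: (23/81) × (22/23) × (2/23) × (15/23) ≈ 0.0154029
fungal: (58/81) × (34/58) × (20/58) × (3/58) ≈ 0.00748668
P(fungal | x) = 0.00748668 / 0.02288958 ≈ 0.3271

0.3271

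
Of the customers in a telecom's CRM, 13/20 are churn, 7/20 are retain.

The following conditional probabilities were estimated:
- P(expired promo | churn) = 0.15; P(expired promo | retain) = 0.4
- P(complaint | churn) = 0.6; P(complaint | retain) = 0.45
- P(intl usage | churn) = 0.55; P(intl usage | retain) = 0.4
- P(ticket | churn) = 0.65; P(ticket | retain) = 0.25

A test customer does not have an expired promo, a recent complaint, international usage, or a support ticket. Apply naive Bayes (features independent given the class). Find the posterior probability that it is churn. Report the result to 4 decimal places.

churn: 0.65 × (1−0.15) × (1−0.6) × (1−0.55) × (1−0.65) = 0.0348075
retain: 0.35 × (1−0.4) × (1−0.45) × (1−0.4) × (1−0.25) = 0.051975
P(churn | x) = 0.0348075 / 0.0867825 ≈ 0.4011

0.4011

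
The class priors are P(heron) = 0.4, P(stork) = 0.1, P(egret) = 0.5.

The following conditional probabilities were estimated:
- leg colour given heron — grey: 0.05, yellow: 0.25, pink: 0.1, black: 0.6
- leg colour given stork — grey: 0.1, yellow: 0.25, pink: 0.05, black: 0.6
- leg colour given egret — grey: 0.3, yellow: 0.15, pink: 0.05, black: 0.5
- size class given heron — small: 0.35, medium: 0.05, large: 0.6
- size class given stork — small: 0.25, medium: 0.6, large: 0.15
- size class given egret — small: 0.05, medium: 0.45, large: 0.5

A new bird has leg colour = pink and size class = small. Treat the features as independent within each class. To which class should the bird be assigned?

heron: 0.4 × 0.1 × 0.35 = 0.014
stork: 0.1 × 0.05 × 0.25 = 0.00125
egret: 0.5 × 0.05 × 0.05 = 0.00125
Highest score → heron.

heron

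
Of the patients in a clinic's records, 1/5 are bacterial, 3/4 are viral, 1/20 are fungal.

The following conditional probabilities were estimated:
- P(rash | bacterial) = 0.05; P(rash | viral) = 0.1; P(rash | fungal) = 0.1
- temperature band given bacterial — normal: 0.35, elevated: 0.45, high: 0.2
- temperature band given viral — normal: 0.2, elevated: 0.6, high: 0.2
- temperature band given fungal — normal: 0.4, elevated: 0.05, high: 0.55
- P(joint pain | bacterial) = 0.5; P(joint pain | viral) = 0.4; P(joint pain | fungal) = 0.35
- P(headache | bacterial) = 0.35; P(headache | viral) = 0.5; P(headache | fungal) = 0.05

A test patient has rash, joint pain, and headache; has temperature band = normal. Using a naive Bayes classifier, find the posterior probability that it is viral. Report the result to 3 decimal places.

bacterial: 0.2 × 0.05 × 0.35 × 0.5 × 0.35 = 0.0006125
viral: 0.75 × 0.1 × 0.2 × 0.4 × 0.5 = 0.003
fungal: 0.05 × 0.1 × 0.4 × 0.35 × 0.05 = 0.000035
P(viral | x) = 0.003 / 0.0036475 ≈ 0.822

0.822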